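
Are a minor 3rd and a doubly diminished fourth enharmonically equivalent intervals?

Yes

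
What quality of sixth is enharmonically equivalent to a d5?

A diminished fifth spans 6 semitones.
A sixth spanning 6 semitones is doubly diminished (the major sixth is 9).

doubly diminished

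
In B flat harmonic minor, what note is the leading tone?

The Bb harmonic minor scale runs Bb C Db Eb F Gb A.
Degree 7 is A.

A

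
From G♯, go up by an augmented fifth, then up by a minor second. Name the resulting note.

An augmented fifth up from G# is D## (letter D, 8 semitones up).
A minor second up from D## is E# (letter E, 1 semitone up).

E#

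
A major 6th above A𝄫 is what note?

Fb

A sixth above A lands on the letter F.
A major sixth spans 9 semitones, so Abb moves to pitch class 4. On the letter F that is Fb.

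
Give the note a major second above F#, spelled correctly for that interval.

F up a major second is G, so the target letter is G.
From F#, a major second is 2 semitones up: G#.

G#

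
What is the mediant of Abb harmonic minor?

Degree 3 takes the letter 2 steps above A, which is C.
In harmonic minor, degree 3 sits 3 semitones above the tonic. Abb + 3 semitones is pitch class 10, spelled on C as Cbb.

Cbb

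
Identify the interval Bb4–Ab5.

minor seventh

Counting letters B–C–D–E–F–G–A gives a seventh.
Bb→Ab = 10 semitones, 1 narrower than the major seventh (11), so minor.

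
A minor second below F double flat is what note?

A second below F lands on the letter E.
A minor second spans 1 semitone, so Fbb moves to pitch class 2. On the letter E that is Ebb.

Ebb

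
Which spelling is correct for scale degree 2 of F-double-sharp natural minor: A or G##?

G##

Each scale degree takes a distinct letter name. Degree 2 of a scale on F must use the letter G.
G## and A are enharmonically the same pitch, but only G## uses the letter G, so it is the correct spelling here.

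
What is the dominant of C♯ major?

G#

Degree 5 takes the letter 4 steps above C, which is G.
In major, degree 5 sits 7 semitones above the tonic. C# + 7 semitones is pitch class 8, spelled on G as G#.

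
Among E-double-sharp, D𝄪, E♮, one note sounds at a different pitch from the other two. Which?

E##

In 12-tone equal temperament, enharmonic equivalents share a pitch class. E## is pitch class 6; D## is pitch class 4; E is pitch class 4.
D## and E share pitch class 4, while E## is pitch class 6.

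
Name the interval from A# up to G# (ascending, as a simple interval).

minor seventh

Counting letters A–B–C–D–E–F–G gives a seventh.
A#→G# = 10 semitones, 1 narrower than the major seventh (11), so minor.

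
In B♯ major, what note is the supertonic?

C##

The B# major scale runs B# C## D## E# F## G## A##.
Degree 2 is C##.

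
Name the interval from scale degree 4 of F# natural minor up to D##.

Scale degree 4 of F# natural minor is B.
B up to D##: letters B→D make it a third; 5 semitones makes it augmented.

augmented third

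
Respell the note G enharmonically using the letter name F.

F##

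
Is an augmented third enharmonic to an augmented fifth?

No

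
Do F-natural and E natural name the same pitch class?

F is pitch class 5; E is pitch class 4.
The pitch classes differ (5 vs. 4), so they are not enharmonic equivalents.

No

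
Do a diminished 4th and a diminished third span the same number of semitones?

No

A diminished fourth spans 4 semitones; a diminished third spans 2.
The spans differ, so they are not enharmonic equivalents.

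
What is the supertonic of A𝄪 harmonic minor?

Degree 2 takes the letter 1 step above A, which is B.
In harmonic minor, degree 2 sits 2 semitones above the tonic. A## + 2 semitones is pitch class 1, spelled on B as B##.

B##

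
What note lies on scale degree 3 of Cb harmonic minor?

Ebb

Degree 3 takes the letter 2 steps above C, which is E.
In harmonic minor, degree 3 sits 3 semitones above the tonic. Cb + 3 semitones is pitch class 2, spelled on E as Ebb.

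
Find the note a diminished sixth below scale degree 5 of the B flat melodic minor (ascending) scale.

Scale degree 5 of Bb melodic minor (ascending) is F.
A diminished sixth (7 semitones) below F lands on the letter A, giving A#.

A#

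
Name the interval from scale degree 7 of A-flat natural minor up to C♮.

augmented fourth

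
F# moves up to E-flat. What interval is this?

diminished seventh

Counting letters F–G–A–B–C–D–E gives a seventh.
F#→Eb = 9 semitones, 2 narrower than the major seventh (11), so diminished.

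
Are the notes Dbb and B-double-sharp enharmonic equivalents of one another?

No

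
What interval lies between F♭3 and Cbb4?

diminished fifth

The letter names run F→C, a span of 4 letter steps, so the interval is some kind of fifth.
Fb to Cbb is 6 semitones. A perfect fifth is 7, so 6 makes it diminished.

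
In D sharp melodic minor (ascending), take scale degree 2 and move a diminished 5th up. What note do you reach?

Scale degree 2 of D# melodic minor (ascending) is E#.
A diminished fifth (6 semitones) above E# lands on the letter B, giving B.

B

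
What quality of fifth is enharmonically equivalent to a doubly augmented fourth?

perfect

A doubly augmented fourth spans 7 semitones.
A fifth spanning 7 semitones is perfect (the perfect fifth is 7).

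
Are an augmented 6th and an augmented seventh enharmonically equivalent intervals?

No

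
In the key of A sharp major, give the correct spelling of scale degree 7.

Degree 7 takes the letter 6 steps above A, which is G.
In major, degree 7 sits 11 semitones above the tonic. A# + 11 semitones is pitch class 9, spelled on G as G##.

G##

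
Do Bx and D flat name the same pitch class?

Yes

B## = pitch class 1 and Db = pitch class 1 — the same pitch class, so they are enharmonic equivalents.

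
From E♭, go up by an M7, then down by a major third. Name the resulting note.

Bb

A major seventh up from Eb is D (letter D, 11 semitones up).
A major third down from D is Bb (letter B, 4 semitones down).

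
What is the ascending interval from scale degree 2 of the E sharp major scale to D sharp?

minor sixth

Scale degree 2 of E# major is F##.
F## up to D#: letters F→D make it a sixth; 8 semitones makes it minor.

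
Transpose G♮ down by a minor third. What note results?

E

G down a major third is Eb, so the target letter is E.
From G, a minor third is 3 semitones down: E.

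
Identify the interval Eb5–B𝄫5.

The letter names run E→B, a span of 4 letter steps, so the interval is some kind of fifth.
Eb to Bbb is 6 semitones. A perfect fifth is 7, so 6 makes it diminished.

diminished fifth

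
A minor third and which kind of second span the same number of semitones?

A minor third spans 3 semitones.
A second spanning 3 semitones is augmented (the major second is 2).

augmented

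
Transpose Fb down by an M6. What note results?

F down a major sixth is Ab, so the target letter is A.
From Fb, a major sixth is 9 semitones down: Abb.

Abb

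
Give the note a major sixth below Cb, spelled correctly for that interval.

Ebb

C down a major sixth is Eb, so the target letter is E.
From Cb, a major sixth is 9 semitones down: Ebb.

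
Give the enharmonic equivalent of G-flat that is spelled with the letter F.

F#

Gb is pitch class 6. The letter F alone is pitch class 5.
To reach pitch class 6 from F requires an offset of +1 semitone, i.e. sharp: F#.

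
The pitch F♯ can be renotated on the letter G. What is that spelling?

Plain G sits 1 semitone above F#, so on the letter G the same pitch needs a flat: Gb.

Gb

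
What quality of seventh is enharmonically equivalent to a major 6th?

A major sixth spans 9 semitones.
A seventh spanning 9 semitones is diminished (the major seventh is 11).

diminished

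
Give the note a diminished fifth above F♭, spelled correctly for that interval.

Cbb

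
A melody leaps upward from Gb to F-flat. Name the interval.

minor seventh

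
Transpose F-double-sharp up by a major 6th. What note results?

D##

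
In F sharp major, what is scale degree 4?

The F# major scale runs F# G# A# B C# D# E#.
Degree 4 is B.

B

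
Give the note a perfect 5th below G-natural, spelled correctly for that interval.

C

G down a perfect fifth is C, so the target letter is C.
From G, a perfect fifth is 7 semitones down: C.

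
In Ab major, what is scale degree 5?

The Ab major scale runs Ab Bb C Db Eb F G.
Degree 5 is Eb.

Eb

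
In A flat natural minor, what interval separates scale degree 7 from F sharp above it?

augmented seventh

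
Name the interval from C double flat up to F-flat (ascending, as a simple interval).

The letter names run C→F, a span of 3 letter steps, so the interval is some kind of fourth.
Cbb to Fb is 6 semitones. A perfect fourth is 5, so 6 makes it augmented.

augmented fourth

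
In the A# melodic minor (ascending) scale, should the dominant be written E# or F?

E#

Each scale degree takes a distinct letter name. Degree 5 of a scale on A must use the letter E.
E# and F are enharmonically the same pitch, but only E# uses the letter E, so it is the correct spelling here.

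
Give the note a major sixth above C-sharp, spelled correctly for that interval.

A#

A sixth above C lands on the letter A.
A major sixth spans 9 semitones, so C# moves to pitch class 10. On the letter A that is A#.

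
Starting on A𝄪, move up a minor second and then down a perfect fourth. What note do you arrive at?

A minor second up from A## is B# (letter B, 1 semitone up).
A perfect fourth down from B# is F## (letter F, 5 semitones down).

F##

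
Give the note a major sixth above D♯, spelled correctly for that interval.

B#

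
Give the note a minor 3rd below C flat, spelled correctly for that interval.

A third below C lands on the letter A.
A minor third spans 3 semitones, so Cb moves to pitch class 8. On the letter A that is Ab.

Ab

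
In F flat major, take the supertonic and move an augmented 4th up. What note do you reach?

C

The supertonic of Fb major is Gb.
An augmented fourth (6 semitones) above Gb lands on the letter C, giving C.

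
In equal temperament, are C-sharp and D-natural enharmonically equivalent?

No

C# is pitch class 1; D is pitch class 2.
The pitch classes differ (1 vs. 2), so they are not enharmonic equivalents.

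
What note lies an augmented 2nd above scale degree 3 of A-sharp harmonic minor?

Scale degree 3 of A# harmonic minor is C#.
An augmented second (3 semitones) above C# lands on the letter D, giving D##.

D##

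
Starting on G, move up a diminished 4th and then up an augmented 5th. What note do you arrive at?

A diminished fourth up from G is Cb (letter C, 4 semitones up).
An augmented fifth up from Cb is G (letter G, 8 semitones up).

G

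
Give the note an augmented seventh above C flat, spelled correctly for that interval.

A seventh above C lands on the letter B.
An augmented seventh spans 12 semitones, so Cb moves to pitch class 11. On the letter B that is B.

B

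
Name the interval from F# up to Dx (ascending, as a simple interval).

augmented sixth

Counting letters F–G–A–B–C–D gives a sixth.
F#→D## = 10 semitones, 1 wider than the major sixth (9), so augmented.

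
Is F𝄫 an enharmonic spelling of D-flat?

Two spellings are enharmonically equivalent only if they share a pitch class.
Here Fbb → 3, Db → 1; 1 ≠ 3, so they are not.

No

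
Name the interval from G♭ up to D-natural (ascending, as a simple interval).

augmented fifth

Counting letters G–A–B–C–D gives a fifth.
Gb→D = 8 semitones, 1 wider than the perfect fifth (7), so augmented.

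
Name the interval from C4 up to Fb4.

Counting letters C–D–E–F gives a fourth.
C→Fb = 4 semitones, 1 narrower than the perfect fourth (5), so diminished.

diminished fourth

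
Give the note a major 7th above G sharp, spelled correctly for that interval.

G up a major seventh is F#, so the target letter is F.
From G#, a major seventh is 11 semitones up: F##.

F##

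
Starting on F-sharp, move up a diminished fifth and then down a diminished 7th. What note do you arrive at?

D#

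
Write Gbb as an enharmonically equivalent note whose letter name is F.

Plain F sits at the same pitch as Gbb, so on the letter F the same pitch needs a natural: F.

F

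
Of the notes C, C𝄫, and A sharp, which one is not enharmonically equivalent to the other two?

In 12-tone equal temperament, enharmonic equivalents share a pitch class. C is pitch class 0; Cbb is pitch class 10; A# is pitch class 10.
Cbb and A# share pitch class 10, while C is pitch class 0.

C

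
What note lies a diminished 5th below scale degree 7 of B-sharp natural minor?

D##

Scale degree 7 of B# natural minor is A#.
A diminished fifth (6 semitones) below A# lands on the letter D, giving D##.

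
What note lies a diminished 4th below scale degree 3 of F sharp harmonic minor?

Scale degree 3 of F# harmonic minor is A.
A diminished fourth (4 semitones) below A lands on the letter E, giving E#.

E#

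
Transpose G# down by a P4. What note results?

A fourth below G lands on the letter D.
A perfect fourth spans 5 semitones, so G# moves to pitch class 3. On the letter D that is D#.

D#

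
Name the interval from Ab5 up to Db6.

perfect fourth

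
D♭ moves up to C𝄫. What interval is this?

The letter names run D→C, a span of 6 letter steps, so the interval is some kind of seventh.
Db to Cbb is 9 semitones. A major seventh is 11, so 9 makes it diminished.

diminished seventh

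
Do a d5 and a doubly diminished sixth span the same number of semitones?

Yes

A diminished fifth spans 6 semitones; a doubly diminished sixth spans 6.
They are enharmonically equivalent.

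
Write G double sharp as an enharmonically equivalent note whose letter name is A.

Plain A sits at the same pitch as G##, so on the letter A the same pitch needs a natural: A.

A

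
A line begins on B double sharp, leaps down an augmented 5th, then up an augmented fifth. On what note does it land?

B##

An augmented fifth down from B## is E# (letter E, 8 semitones down).
An augmented fifth up from E# is B## (letter B, 8 semitones up).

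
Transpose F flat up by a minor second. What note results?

A second above F lands on the letter G.
A minor second spans 1 semitone, so Fb moves to pitch class 5. On the letter G that is Gbb.

Gbb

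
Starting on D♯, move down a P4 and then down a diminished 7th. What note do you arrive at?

A perfect fourth down from D# is A# (letter A, 5 semitones down).
A diminished seventh down from A# is B## (letter B, 9 semitones down).

B##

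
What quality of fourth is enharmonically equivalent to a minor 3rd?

A minor third spans 3 semitones.
A fourth spanning 3 semitones is doubly diminished (the perfect fourth is 5).

doubly diminished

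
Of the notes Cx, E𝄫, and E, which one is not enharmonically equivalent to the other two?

In 12-tone equal temperament, enharmonic equivalents share a pitch class. C## is pitch class 2; Ebb is pitch class 2; E is pitch class 4.
C## and Ebb share pitch class 2, while E is pitch class 4.

E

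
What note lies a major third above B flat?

B up a major third is D#, so the target letter is D.
From Bb, a major third is 4 semitones up: D.

D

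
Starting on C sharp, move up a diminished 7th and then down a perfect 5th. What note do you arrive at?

Eb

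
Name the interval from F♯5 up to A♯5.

The letter names run F→A, a span of 2 letter steps, so the interval is some kind of third.
F# to A# is 4 semitones. A major third is 4, so 4 makes it major.

major third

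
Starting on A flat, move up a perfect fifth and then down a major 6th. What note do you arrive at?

A perfect fifth up from Ab is Eb (letter E, 7 semitones up).
A major sixth down from Eb is Gb (letter G, 9 semitones down).

Gb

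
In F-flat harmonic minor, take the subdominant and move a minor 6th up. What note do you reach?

Gbb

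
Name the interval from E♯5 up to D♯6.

Counting letters E–F–G–A–B–C–D gives a seventh.
E#→D# = 10 semitones, 1 narrower than the major seventh (11), so minor.

minor seventh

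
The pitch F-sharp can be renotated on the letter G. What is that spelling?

Plain G sits 1 semitone above F#, so on the letter G the same pitch needs a flat: Gb.

Gb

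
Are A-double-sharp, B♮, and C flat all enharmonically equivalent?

A## = pitch class 11 and B = pitch class 11 and Cb = pitch class 11 — the same pitch class, so they are enharmonic equivalents.

Yes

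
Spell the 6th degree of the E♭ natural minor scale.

The Eb natural minor scale runs Eb F Gb Ab Bb Cb Db.
Degree 6 is Cb.

Cb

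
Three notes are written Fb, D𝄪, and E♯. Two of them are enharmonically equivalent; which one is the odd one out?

E#

In 12-tone equal temperament, enharmonic equivalents share a pitch class. Fb is pitch class 4; D## is pitch class 4; E# is pitch class 5.
Fb and D## share pitch class 4, while E# is pitch class 5.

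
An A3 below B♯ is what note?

G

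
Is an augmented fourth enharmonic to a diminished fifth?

Yes

An augmented fourth spans 6 semitones; a diminished fifth spans 6.
They are enharmonically equivalent.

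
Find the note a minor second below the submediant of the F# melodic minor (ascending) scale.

C##

The submediant of F# melodic minor (ascending) is D#.
A minor second (1 semitone) below D# lands on the letter C, giving C##.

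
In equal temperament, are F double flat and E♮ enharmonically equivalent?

No

Two spellings are enharmonically equivalent only if they share a pitch class.
Here Fbb → 3, E → 4; 3 ≠ 4, so they are not.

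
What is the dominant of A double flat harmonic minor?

Ebb

Degree 5 takes the letter 4 steps above A, which is E.
In harmonic minor, degree 5 sits 7 semitones above the tonic. Abb + 7 semitones is pitch class 2, spelled on E as Ebb.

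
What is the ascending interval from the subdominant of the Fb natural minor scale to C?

augmented second

The subdominant of Fb natural minor is Bbb.
Bbb up to C: letters B→C make it a second; 3 semitones makes it augmented.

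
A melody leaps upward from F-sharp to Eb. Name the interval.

The letter names run F→E, a span of 6 letter steps, so the interval is some kind of seventh.
F# to Eb is 9 semitones. A major seventh is 11, so 9 makes it diminished.

diminished seventh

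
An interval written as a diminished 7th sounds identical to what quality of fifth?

doubly augmented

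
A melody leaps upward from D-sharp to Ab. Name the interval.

Counting letters D–E–F–G–A gives a fifth.
D#→Ab = 5 semitones, 2 narrower than the perfect fifth (7), so doubly diminished.

doubly diminished fifth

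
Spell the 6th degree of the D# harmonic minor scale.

B

The D# harmonic minor scale runs D# E# F# G# A# B C##.
Degree 6 is B.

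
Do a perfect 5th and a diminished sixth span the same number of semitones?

Yes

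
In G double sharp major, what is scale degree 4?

C##

Degree 4 takes the letter 3 steps above G, which is C.
In major, degree 4 sits 5 semitones above the tonic. G## + 5 semitones is pitch class 2, spelled on C as C##.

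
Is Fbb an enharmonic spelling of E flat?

Yes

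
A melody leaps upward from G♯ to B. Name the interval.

minor third

The letter names run G→B, a span of 2 letter steps, so the interval is some kind of third.
G# to B is 3 semitones. A major third is 4, so 3 makes it minor.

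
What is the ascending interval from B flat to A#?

augmented seventh

The letter names run B→A, a span of 6 letter steps, so the interval is some kind of seventh.
Bb to A# is 12 semitones. A major seventh is 11, so 12 makes it augmented.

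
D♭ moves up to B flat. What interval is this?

major sixth

The letter names run D→B, a span of 5 letter steps, so the interval is some kind of sixth.
Db to Bb is 9 semitones. A major sixth is 9, so 9 makes it major.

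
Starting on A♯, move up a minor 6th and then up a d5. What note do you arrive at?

A minor sixth up from A# is F# (letter F, 8 semitones up).
A diminished fifth up from F# is C (letter C, 6 semitones up).

C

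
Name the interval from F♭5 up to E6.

augmented seventh

The letter names run F→E, a span of 6 letter steps, so the interval is some kind of seventh.
Fb to E is 12 semitones. A major seventh is 11, so 12 makes it augmented.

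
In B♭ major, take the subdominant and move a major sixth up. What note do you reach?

C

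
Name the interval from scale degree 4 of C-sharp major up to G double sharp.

Scale degree 4 of C# major is F#.
F# up to G##: letters F→G make it a second; 3 semitones makes it augmented.

augmented second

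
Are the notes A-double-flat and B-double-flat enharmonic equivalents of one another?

Two spellings are enharmonically equivalent only if they share a pitch class.
Here Abb → 7, Bbb → 9; 7 ≠ 9, so they are not.

No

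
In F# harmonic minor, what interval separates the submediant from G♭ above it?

diminished fourth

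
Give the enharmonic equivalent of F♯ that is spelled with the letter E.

Plain E sits 2 semitones below F#, so on the letter E the same pitch needs a double sharp: E##.

E##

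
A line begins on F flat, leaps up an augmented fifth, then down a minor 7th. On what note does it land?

An augmented fifth up from Fb is C (letter C, 8 semitones up).
A minor seventh down from C is D (letter D, 10 semitones down).

D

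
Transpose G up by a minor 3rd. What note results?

Bb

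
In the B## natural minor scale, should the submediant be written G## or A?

G##

Each scale degree takes a distinct letter name. Degree 6 of a scale on B must use the letter G.
G## and A are enharmonically the same pitch, but only G## uses the letter G, so it is the correct spelling here.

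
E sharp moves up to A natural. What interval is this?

diminished fourth

The letter names run E→A, a span of 3 letter steps, so the interval is some kind of fourth.
E# to A is 4 semitones. A perfect fourth is 5, so 4 makes it diminished.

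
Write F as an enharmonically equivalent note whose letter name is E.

Plain E sits 1 semitone below F, so on the letter E the same pitch needs a sharp: E#.

E#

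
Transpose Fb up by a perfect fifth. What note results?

Cb

F up a perfect fifth is C, so the target letter is C.
From Fb, a perfect fifth is 7 semitones up: Cb.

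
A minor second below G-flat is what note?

A second below G lands on the letter F.
A minor second spans 1 semitone, so Gb moves to pitch class 5. On the letter F that is F.

F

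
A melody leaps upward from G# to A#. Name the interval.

major second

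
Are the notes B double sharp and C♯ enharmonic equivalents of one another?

Yes

B## = pitch class 1 and C# = pitch class 1 — the same pitch class, so they are enharmonic equivalents.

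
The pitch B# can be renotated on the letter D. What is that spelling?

B# is pitch class 0. The letter D alone is pitch class 2.
To reach pitch class 0 from D requires an offset of -2 semitones, i.e. double flat: Dbb.

Dbb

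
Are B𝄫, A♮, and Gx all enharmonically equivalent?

Yes

Bbb is pitch class 9; A is pitch class 9; G## is pitch class 9.
All spellings map to pitch class 9, so they are enharmonically equivalent.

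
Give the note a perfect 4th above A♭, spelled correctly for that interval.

Db

A up a perfect fourth is D, so the target letter is D.
From Ab, a perfect fourth is 5 semitones up: Db.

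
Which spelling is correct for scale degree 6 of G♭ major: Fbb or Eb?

Each scale degree takes a distinct letter name. Degree 6 of a scale on G must use the letter E.
Eb and Fbb are enharmonically the same pitch, but only Eb uses the letter E, so it is the correct spelling here.

Eb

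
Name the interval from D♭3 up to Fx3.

Counting letters D–E–F gives a third.
Db→F## = 6 semitones, 2 wider than the major third (4), so doubly augmented.

doubly augmented third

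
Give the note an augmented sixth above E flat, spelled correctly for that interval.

C#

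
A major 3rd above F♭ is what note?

Ab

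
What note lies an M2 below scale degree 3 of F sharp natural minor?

G

Scale degree 3 of F# natural minor is A.
A major second (2 semitones) below A lands on the letter G, giving G.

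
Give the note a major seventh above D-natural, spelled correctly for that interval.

C#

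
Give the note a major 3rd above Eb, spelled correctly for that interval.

G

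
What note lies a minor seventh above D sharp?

A seventh above D lands on the letter C.
A minor seventh spans 10 semitones, so D# moves to pitch class 1. On the letter C that is C#.

C#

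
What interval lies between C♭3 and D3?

Counting letters C–D gives a second.
Cb→D = 3 semitones, 1 wider than the major second (2), so augmented.

augmented second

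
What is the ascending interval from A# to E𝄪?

augmented fifth

Counting letters A–B–C–D–E gives a fifth.
A#→E## = 8 semitones, 1 wider than the perfect fifth (7), so augmented.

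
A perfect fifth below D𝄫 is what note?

Gbb

D down a perfect fifth is G, so the target letter is G.
From Dbb, a perfect fifth is 7 semitones down: Gbb.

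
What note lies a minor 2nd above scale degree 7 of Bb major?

Scale degree 7 of Bb major is A.
A minor second (1 semitone) above A lands on the letter B, giving Bb.

Bb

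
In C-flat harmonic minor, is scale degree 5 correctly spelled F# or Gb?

Gb

Each scale degree takes a distinct letter name. Degree 5 of a scale on C must use the letter G.
Gb and F# are enharmonically the same pitch, but only Gb uses the letter G, so it is the correct spelling here.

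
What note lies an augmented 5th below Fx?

A fifth below F lands on the letter B.
An augmented fifth spans 8 semitones, so F## moves to pitch class 11. On the letter B that is B.

B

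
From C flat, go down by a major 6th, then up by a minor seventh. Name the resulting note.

Dbb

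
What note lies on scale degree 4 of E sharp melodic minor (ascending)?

A#

Degree 4 takes the letter 3 steps above E, which is A.
In melodic minor (ascending), degree 4 sits 5 semitones above the tonic. E# + 5 semitones is pitch class 10, spelled on A as A#.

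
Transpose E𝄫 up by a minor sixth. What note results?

E up a major sixth is C#, so the target letter is C.
From Ebb, a minor sixth is 8 semitones up: Cbb.

Cbb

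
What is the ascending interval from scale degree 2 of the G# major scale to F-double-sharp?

major sixth

Scale degree 2 of G# major is A#.
A# up to F##: letters A→F make it a sixth; 9 semitones makes it major.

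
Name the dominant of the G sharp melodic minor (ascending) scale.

D#

Degree 5 takes the letter 4 steps above G, which is D.
In melodic minor (ascending), degree 5 sits 7 semitones above the tonic. G# + 7 semitones is pitch class 3, spelled on D as D#.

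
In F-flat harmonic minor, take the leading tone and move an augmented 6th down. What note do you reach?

The leading tone of Fb harmonic minor is Eb.
An augmented sixth (10 semitones) below Eb lands on the letter G, giving Gbb.

Gbb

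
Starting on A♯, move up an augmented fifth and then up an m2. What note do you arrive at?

F##

An augmented fifth up from A# is E## (letter E, 8 semitones up).
A minor second up from E## is F## (letter F, 1 semitone up).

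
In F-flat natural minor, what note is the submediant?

Degree 6 takes the letter 5 steps above F, which is D.
In natural minor, degree 6 sits 8 semitones above the tonic. Fb + 8 semitones is pitch class 0, spelled on D as Dbb.

Dbb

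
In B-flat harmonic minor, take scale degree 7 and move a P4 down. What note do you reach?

E

Scale degree 7 of Bb harmonic minor is A.
A perfect fourth (5 semitones) below A lands on the letter E, giving E.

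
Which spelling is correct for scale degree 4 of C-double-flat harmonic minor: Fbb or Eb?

Each scale degree takes a distinct letter name. Degree 4 of a scale on C must use the letter F.
Fbb and Eb are enharmonically the same pitch, but only Fbb uses the letter F, so it is the correct spelling here.

Fbb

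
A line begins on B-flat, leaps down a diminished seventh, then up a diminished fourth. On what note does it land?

A diminished seventh down from Bb is C# (letter C, 9 semitones down).
A diminished fourth up from C# is F (letter F, 4 semitones up).

F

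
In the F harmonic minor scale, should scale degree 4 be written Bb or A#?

Each scale degree takes a distinct letter name. Degree 4 of a scale on F must use the letter B.
Bb and A# are enharmonically the same pitch, but only Bb uses the letter B, so it is the correct spelling here.

Bb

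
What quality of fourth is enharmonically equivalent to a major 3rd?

A major third spans 4 semitones.
A fourth spanning 4 semitones is diminished (the perfect fourth is 5).

diminished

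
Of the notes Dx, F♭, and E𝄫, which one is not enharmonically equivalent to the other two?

In 12-tone equal temperament, enharmonic equivalents share a pitch class. D## is pitch class 4; Fb is pitch class 4; Ebb is pitch class 2.
D## and Fb share pitch class 4, while Ebb is pitch class 2.

Ebb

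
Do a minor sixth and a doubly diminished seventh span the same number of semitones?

Yes

A minor sixth spans 8 semitones; a doubly diminished seventh spans 8.
They are enharmonically equivalent.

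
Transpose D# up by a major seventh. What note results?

A seventh above D lands on the letter C.
A major seventh spans 11 semitones, so D# moves to pitch class 2. On the letter C that is C##.

C##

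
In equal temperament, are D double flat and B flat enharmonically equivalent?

Dbb is pitch class 0; Bb is pitch class 10.
The pitch classes differ (0 vs. 10), so they are not enharmonic equivalents.

No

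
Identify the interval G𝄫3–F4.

augmented seventh

Counting letters G–A–B–C–D–E–F gives a seventh.
Gbb→F = 12 semitones, 1 wider than the major seventh (11), so augmented.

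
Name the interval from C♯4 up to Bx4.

augmented seventh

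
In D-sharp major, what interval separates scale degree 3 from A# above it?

minor third

Scale degree 3 of D# major is F##.
F## up to A#: letters F→A make it a third; 3 semitones makes it minor.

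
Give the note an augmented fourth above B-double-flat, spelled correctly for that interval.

B up a perfect fourth is E, so the target letter is E.
From Bbb, an augmented fourth is 6 semitones up: Eb.

Eb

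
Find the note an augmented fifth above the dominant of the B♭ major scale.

The dominant of Bb major is F.
An augmented fifth (8 semitones) above F lands on the letter C, giving C#.

C#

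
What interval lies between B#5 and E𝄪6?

augmented fourth

The letter names run B→E, a span of 3 letter steps, so the interval is some kind of fourth.
B# to E## is 6 semitones. A perfect fourth is 5, so 6 makes it augmented.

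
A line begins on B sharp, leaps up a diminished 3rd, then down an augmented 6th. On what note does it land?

A diminished third up from B# is D (letter D, 2 semitones up).
An augmented sixth down from D is Fb (letter F, 10 semitones down).

Fb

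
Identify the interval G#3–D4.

diminished fifth

The letter names run G→D, a span of 4 letter steps, so the interval is some kind of fifth.
G# to D is 6 semitones. A perfect fifth is 7, so 6 makes it diminished.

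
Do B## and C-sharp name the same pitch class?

B## = pitch class 1 and C# = pitch class 1 — the same pitch class, so they are enharmonic equivalents.

Yes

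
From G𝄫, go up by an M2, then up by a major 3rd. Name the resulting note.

A major second up from Gbb is Abb (letter A, 2 semitones up).
A major third up from Abb is Cb (letter C, 4 semitones up).

Cb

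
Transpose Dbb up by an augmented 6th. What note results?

Bb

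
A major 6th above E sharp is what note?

C##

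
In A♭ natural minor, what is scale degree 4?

Db

The Ab natural minor scale runs Ab Bb Cb Db Eb Fb Gb.
Degree 4 is Db.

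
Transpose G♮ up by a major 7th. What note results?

A seventh above G lands on the letter F.
A major seventh spans 11 semitones, so G moves to pitch class 6. On the letter F that is F#.

F#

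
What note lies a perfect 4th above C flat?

A fourth above C lands on the letter F.
A perfect fourth spans 5 semitones, so Cb moves to pitch class 4. On the letter F that is Fb.

Fb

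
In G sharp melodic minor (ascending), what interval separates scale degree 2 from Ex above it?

Scale degree 2 of G# melodic minor (ascending) is A#.
A# up to E##: letters A→E make it a fifth; 8 semitones makes it augmented.

augmented fifth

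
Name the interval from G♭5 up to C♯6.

Counting letters G–A–B–C gives a fourth.
Gb→C# = 7 semitones, 2 wider than the perfect fourth (5), so doubly augmented.

doubly augmented fourth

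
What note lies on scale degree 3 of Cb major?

Eb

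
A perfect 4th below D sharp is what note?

A#

D down a perfect fourth is A, so the target letter is A.
From D#, a perfect fourth is 5 semitones down: A#.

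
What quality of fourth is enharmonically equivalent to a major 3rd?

diminished

A major third spans 4 semitones.
A fourth spanning 4 semitones is diminished (the perfect fourth is 5).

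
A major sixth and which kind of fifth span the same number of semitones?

doubly augmented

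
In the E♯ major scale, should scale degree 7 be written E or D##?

Each scale degree takes a distinct letter name. Degree 7 of a scale on E must use the letter D.
D## and E are enharmonically the same pitch, but only D## uses the letter D, so it is the correct spelling here.

D##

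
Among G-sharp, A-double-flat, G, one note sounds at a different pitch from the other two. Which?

In 12-tone equal temperament, enharmonic equivalents share a pitch class. G# is pitch class 8; Abb is pitch class 7; G is pitch class 7.
Abb and G share pitch class 7, while G# is pitch class 8.

G#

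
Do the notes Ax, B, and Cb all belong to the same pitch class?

Yes

A## is pitch class 11; B is pitch class 11; Cb is pitch class 11.
All spellings map to pitch class 11, so they are enharmonically equivalent.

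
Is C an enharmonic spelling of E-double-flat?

C is pitch class 0; Ebb is pitch class 2.
The pitch classes differ (0 vs. 2), so they are not enharmonic equivalents.

No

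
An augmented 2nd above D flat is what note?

E

D up a major second is E, so the target letter is E.
From Db, an augmented second is 3 semitones up: E.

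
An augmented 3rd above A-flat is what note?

A third above A lands on the letter C.
An augmented third spans 5 semitones, so Ab moves to pitch class 1. On the letter C that is C#.

C#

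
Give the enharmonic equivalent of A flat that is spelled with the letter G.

G#

Ab is pitch class 8. The letter G alone is pitch class 7.
To reach pitch class 8 from G requires an offset of +1 semitone, i.e. sharp: G#.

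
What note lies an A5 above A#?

A fifth above A lands on the letter E.
An augmented fifth spans 8 semitones, so A# moves to pitch class 6. On the letter E that is E##.

E##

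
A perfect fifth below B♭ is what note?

A fifth below B lands on the letter E.
A perfect fifth spans 7 semitones, so Bb moves to pitch class 3. On the letter E that is Eb.

Eb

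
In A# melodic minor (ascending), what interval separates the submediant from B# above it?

The submediant of A# melodic minor (ascending) is F##.
F## up to B#: letters F→B make it a fourth; 5 semitones makes it perfect.

perfect fourth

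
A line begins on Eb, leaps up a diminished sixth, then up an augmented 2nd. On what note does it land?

Db

A diminished sixth up from Eb is Cbb (letter C, 7 semitones up).
An augmented second up from Cbb is Db (letter D, 3 semitones up).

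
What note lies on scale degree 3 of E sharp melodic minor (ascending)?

G#

The E# melodic minor (ascending) scale runs E# F## G# A# B# C## D##.
Degree 3 is G#.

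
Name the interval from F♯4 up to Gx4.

augmented second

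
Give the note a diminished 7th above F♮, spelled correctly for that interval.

Ebb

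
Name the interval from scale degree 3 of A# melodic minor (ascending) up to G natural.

diminished fifth

Scale degree 3 of A# melodic minor (ascending) is C#.
C# up to G: letters C→G make it a fifth; 6 semitones makes it diminished.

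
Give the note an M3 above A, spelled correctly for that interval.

C#

A third above A lands on the letter C.
A major third spans 4 semitones, so A moves to pitch class 1. On the letter C that is C#.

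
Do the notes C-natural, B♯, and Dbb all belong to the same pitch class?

Yes

C is pitch class 0; B# is pitch class 0; Dbb is pitch class 0.
All spellings map to pitch class 0, so they are enharmonically equivalent.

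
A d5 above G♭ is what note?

G up a perfect fifth is D, so the target letter is D.
From Gb, a diminished fifth is 6 semitones up: Dbb.

Dbb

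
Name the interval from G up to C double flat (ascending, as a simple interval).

The letter names run G→C, a span of 3 letter steps, so the interval is some kind of fourth.
G to Cbb is 3 semitones. A perfect fourth is 5, so 3 makes it doubly diminished.

doubly diminished fourth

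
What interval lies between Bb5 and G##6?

doubly augmented sixth

The letter names run B→G, a span of 5 letter steps, so the interval is some kind of sixth.
Bb to G## is 11 semitones. A major sixth is 9, so 11 makes it doubly augmented.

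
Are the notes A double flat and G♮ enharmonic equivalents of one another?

Abb = pitch class 7 and G = pitch class 7 — the same pitch class, so they are enharmonic equivalents.

Yes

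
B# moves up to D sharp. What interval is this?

minor third

Counting letters B–C–D gives a third.
B#→D# = 3 semitones, 1 narrower than the major third (4), so minor.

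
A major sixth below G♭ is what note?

A sixth below G lands on the letter B.
A major sixth spans 9 semitones, so Gb moves to pitch class 9. On the letter B that is Bbb.

Bbb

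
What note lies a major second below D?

A second below D lands on the letter C.
A major second spans 2 semitones, so D moves to pitch class 0. On the letter C that is C.

C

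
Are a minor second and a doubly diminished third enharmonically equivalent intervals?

A minor second spans 1 semitone; a doubly diminished third spans 1.
They are enharmonically equivalent.

Yes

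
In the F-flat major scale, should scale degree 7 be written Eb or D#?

Each scale degree takes a distinct letter name. Degree 7 of a scale on F must use the letter E.
Eb and D# are enharmonically the same pitch, but only Eb uses the letter E, so it is the correct spelling here.

Eb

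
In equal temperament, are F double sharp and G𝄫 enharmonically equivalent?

Two spellings are enharmonically equivalent only if they share a pitch class.
Here F## → 7, Gbb → 5; 5 ≠ 7, so they are not.

No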